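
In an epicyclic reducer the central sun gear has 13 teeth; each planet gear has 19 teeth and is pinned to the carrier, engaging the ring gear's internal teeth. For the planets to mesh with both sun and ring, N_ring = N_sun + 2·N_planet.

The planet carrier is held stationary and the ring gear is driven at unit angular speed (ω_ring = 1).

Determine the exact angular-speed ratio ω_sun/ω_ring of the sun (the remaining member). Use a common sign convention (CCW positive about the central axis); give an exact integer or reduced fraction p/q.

-51/13

N_ring = 13 + 2·19 = 51
13(ω_s−ω_c) = −51(ω_r−ω_c),  ω_c=0, ω_r=1
ω_s = 0 − (51/13)(1−0) = -51/13
ω_s/ω_r = -51/13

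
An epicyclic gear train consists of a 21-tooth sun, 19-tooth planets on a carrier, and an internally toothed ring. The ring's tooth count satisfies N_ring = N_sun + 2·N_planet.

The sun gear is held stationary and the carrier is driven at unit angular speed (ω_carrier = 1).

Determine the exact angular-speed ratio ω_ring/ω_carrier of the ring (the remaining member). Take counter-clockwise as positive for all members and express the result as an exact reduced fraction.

N_ring = 21 + 2·19 = 59
21(ω_s−ω_c) = −59(ω_r−ω_c),  ω_s=0, ω_c=1
ω_r = 1 − (21/59)(0−1) = 80/59
ω_r/ω_c = 80/59

80/59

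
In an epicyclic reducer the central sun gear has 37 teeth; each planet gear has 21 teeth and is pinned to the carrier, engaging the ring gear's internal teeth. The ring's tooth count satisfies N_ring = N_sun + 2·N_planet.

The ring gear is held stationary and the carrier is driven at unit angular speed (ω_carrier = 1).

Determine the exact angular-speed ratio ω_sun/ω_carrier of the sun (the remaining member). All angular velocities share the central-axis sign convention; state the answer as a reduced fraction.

116/37

N_ring = 37 + 2·21 = 79
37(ω_s−ω_c) = −79(ω_r−ω_c),  ω_r=0, ω_c=1
ω_s = 1 − (79/37)(0−1) = 116/37
ω_s/ω_c = 116/37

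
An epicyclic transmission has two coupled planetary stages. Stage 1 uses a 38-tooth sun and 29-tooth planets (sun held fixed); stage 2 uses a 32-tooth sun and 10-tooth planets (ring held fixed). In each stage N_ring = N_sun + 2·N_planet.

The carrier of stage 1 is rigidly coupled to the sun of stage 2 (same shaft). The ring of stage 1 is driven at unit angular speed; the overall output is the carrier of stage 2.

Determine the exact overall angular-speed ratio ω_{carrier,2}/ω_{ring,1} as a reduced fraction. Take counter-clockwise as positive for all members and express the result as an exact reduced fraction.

Stage 1: N_ring = 38 + 2·29 = 96
Stage 1: 38(ω_s−ω_c) = −96(ω_r−ω_c),  ω_s=0, ω_r=1
Stage 1: 38(0−ω_c) = −96(1−ω_c)  ⇒  134ω_c = 96  ⇒  ω_c = 48/67
  ⇒ ω_c¹/ω_r¹ = 48/67
Stage 2: N_ring = 32 + 2·10 = 52
Stage 2: 32(ω_s−ω_c) = −52(ω_r−ω_c),  ω_r=0, ω_s=1
Stage 2: 32(1−ω_c) = −52(0−ω_c)  ⇒  84ω_c = 32  ⇒  ω_c = 8/21
  ⇒ ω_c²/ω_s² = 8/21
Coupling ω_s² = ω_c¹ ⇒ overall = 48/67 × 8/21 = 128/469

128/469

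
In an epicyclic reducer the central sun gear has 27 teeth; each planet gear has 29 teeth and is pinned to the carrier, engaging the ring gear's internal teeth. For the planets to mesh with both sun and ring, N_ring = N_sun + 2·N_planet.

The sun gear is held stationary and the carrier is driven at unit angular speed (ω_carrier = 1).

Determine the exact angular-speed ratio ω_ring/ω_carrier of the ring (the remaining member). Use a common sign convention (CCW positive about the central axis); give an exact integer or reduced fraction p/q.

N_ring = 27 + 2·29 = 85
27(ω_s−ω_c) = −85(ω_r−ω_c),  ω_s=0, ω_c=1
ω_r = 1 − (27/85)(0−1) = 112/85
ω_r/ω_c = 112/85

112/85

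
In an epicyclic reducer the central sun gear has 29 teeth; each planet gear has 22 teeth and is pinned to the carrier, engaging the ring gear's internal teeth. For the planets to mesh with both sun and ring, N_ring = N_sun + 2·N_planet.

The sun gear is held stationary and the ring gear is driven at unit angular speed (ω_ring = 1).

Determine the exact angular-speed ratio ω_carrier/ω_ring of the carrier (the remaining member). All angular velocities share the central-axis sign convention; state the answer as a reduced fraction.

73/102

N_ring = 29 + 2·22 = 73
29(ω_s−ω_c) = −73(ω_r−ω_c),  ω_s=0, ω_r=1
29(0−ω_c) = −73(1−ω_c)  ⇒  102ω_c = 73  ⇒  ω_c = 73/102
ω_c/ω_r = 73/102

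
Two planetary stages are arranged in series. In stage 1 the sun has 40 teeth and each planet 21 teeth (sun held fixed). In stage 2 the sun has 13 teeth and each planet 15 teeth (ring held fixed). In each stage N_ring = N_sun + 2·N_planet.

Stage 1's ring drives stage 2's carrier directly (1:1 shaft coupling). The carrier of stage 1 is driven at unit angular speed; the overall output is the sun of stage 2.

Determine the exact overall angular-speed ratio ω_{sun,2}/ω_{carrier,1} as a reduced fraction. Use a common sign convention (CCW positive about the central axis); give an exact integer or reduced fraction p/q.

Stage 1: N_ring = 40 + 2·21 = 82
Stage 1: 40(ω_s−ω_c) = −82(ω_r−ω_c),  ω_s=0, ω_c=1
Stage 1: ω_r = 1 − (40/82)(0−1) = 61/41
  ⇒ ω_r¹/ω_c¹ = 61/41
Stage 2: N_ring = 13 + 2·15 = 43
Stage 2: 13(ω_s−ω_c) = −43(ω_r−ω_c),  ω_r=0, ω_c=1
Stage 2: ω_s = 1 − (43/13)(0−1) = 56/13
  ⇒ ω_s²/ω_c² = 56/13
Coupling ω_c² = ω_r¹ ⇒ overall = 61/41 × 56/13 = 3416/533

3416/533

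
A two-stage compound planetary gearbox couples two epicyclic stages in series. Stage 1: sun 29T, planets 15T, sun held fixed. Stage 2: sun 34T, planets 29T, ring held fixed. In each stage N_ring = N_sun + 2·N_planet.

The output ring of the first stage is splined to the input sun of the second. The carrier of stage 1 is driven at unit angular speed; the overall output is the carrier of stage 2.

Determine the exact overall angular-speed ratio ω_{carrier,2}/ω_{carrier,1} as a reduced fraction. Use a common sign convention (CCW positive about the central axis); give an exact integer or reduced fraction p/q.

Stage 1: N_ring = 29 + 2·15 = 59
Stage 1: 29(ω_s−ω_c) = −59(ω_r−ω_c),  ω_s=0, ω_c=1
Stage 1: ω_r = 1 − (29/59)(0−1) = 88/59
  ⇒ ω_r¹/ω_c¹ = 88/59
Stage 2: N_ring = 34 + 2·29 = 92
Stage 2: 34(ω_s−ω_c) = −92(ω_r−ω_c),  ω_r=0, ω_s=1
Stage 2: 34(1−ω_c) = −92(0−ω_c)  ⇒  126ω_c = 34  ⇒  ω_c = 17/63
  ⇒ ω_c²/ω_s² = 17/63
Coupling ω_s² = ω_r¹ ⇒ overall = 88/59 × 17/63 = 1496/3717

1496/3717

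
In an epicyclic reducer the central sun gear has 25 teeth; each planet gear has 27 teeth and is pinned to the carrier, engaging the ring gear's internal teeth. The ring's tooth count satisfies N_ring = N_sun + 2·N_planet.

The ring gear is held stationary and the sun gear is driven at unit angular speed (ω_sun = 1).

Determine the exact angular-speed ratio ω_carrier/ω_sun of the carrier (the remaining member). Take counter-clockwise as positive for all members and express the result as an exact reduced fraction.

N_ring = 25 + 2·27 = 79
25(ω_s−ω_c) = −79(ω_r−ω_c),  ω_r=0, ω_s=1
25(1−ω_c) = −79(0−ω_c)  ⇒  104ω_c = 25  ⇒  ω_c = 25/104
ω_c/ω_s = 25/104

25/104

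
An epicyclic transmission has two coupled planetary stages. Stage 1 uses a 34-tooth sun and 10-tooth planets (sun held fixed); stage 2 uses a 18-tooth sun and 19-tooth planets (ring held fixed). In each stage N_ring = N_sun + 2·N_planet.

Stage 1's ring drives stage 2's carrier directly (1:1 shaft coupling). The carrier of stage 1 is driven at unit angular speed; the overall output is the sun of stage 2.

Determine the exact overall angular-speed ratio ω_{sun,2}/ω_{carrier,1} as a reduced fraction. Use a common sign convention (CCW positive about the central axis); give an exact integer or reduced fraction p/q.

1628/243

Stage 1: N_ring = 34 + 2·10 = 54
Stage 1: 34(ω_s−ω_c) = −54(ω_r−ω_c),  ω_s=0, ω_c=1
Stage 1: ω_r = 1 − (34/54)(0−1) = 44/27
  ⇒ ω_r¹/ω_c¹ = 44/27
Stage 2: N_ring = 18 + 2·19 = 56
Stage 2: 18(ω_s−ω_c) = −56(ω_r−ω_c),  ω_r=0, ω_c=1
Stage 2: ω_s = 1 − (56/18)(0−1) = 37/9
  ⇒ ω_s²/ω_c² = 37/9
Coupling ω_c² = ω_r¹ ⇒ overall = 44/27 × 37/9 = 1628/243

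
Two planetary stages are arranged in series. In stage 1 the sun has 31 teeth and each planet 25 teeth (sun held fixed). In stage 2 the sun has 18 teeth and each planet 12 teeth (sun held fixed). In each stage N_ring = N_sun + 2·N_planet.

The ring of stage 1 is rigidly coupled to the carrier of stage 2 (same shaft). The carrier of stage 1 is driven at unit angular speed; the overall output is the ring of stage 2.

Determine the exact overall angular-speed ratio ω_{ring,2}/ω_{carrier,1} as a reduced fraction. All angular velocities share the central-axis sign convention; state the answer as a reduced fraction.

Stage 1: N_ring = 31 + 2·25 = 81
Stage 1: 31(ω_s−ω_c) = −81(ω_r−ω_c),  ω_s=0, ω_c=1
Stage 1: ω_r = 1 − (31/81)(0−1) = 112/81
  ⇒ ω_r¹/ω_c¹ = 112/81
Stage 2: N_ring = 18 + 2·12 = 42
Stage 2: 18(ω_s−ω_c) = −42(ω_r−ω_c),  ω_s=0, ω_c=1
Stage 2: ω_r = 1 − (18/42)(0−1) = 10/7
  ⇒ ω_r²/ω_c² = 10/7
Coupling ω_c² = ω_r¹ ⇒ overall = 112/81 × 10/7 = 160/81

160/81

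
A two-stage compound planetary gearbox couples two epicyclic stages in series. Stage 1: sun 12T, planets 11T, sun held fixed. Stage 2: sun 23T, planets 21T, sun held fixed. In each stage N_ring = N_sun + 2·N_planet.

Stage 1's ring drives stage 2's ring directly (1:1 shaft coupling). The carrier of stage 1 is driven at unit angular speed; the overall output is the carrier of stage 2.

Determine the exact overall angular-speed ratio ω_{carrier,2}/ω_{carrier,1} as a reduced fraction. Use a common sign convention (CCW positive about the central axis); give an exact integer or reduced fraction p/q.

Stage 1: N_ring = 12 + 2·11 = 34
Stage 1: 12(ω_s−ω_c) = −34(ω_r−ω_c),  ω_s=0, ω_c=1
Stage 1: ω_r = 1 − (12/34)(0−1) = 23/17
  ⇒ ω_r¹/ω_c¹ = 23/17
Stage 2: N_ring = 23 + 2·21 = 65
Stage 2: 23(ω_s−ω_c) = −65(ω_r−ω_c),  ω_s=0, ω_r=1
Stage 2: 23(0−ω_c) = −65(1−ω_c)  ⇒  88ω_c = 65  ⇒  ω_c = 65/88
  ⇒ ω_c²/ω_r² = 65/88
Coupling ω_r² = ω_r¹ ⇒ overall = 23/17 × 65/88 = 1495/1496

1495/1496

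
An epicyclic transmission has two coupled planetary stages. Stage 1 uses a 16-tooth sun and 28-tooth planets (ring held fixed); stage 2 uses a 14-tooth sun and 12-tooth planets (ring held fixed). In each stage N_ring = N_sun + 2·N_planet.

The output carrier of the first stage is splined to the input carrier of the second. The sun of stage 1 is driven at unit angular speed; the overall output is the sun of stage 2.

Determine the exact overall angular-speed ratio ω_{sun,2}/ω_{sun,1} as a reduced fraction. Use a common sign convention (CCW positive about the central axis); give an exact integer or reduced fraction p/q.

52/77

Stage 1: N_ring = 16 + 2·28 = 72
Stage 1: 16(ω_s−ω_c) = −72(ω_r−ω_c),  ω_r=0, ω_s=1
Stage 1: 16(1−ω_c) = −72(0−ω_c)  ⇒  88ω_c = 16  ⇒  ω_c = 2/11
  ⇒ ω_c¹/ω_s¹ = 2/11
Stage 2: N_ring = 14 + 2·12 = 38
Stage 2: 14(ω_s−ω_c) = −38(ω_r−ω_c),  ω_r=0, ω_c=1
Stage 2: ω_s = 1 − (38/14)(0−1) = 26/7
  ⇒ ω_s²/ω_c² = 26/7
Coupling ω_c² = ω_c¹ ⇒ overall = 2/11 × 26/7 = 52/77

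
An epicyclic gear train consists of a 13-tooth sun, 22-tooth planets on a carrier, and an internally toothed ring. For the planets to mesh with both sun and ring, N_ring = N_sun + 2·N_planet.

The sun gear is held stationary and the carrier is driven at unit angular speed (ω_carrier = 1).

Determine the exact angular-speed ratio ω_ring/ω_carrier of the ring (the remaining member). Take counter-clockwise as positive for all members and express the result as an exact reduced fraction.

70/57

N_ring = 13 + 2·22 = 57
13(ω_s−ω_c) = −57(ω_r−ω_c),  ω_s=0, ω_c=1
ω_r = 1 − (13/57)(0−1) = 70/57
ω_r/ω_c = 70/57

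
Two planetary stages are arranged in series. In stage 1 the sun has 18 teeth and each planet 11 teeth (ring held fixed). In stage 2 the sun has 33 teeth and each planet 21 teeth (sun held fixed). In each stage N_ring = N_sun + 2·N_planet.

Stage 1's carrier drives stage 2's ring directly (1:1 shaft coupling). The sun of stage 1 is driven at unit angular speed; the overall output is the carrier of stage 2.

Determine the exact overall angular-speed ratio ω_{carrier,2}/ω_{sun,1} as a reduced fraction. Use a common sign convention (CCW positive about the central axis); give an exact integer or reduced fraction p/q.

25/116

Stage 1: N_ring = 18 + 2·11 = 40
Stage 1: 18(ω_s−ω_c) = −40(ω_r−ω_c),  ω_r=0, ω_s=1
Stage 1: 18(1−ω_c) = −40(0−ω_c)  ⇒  58ω_c = 18  ⇒  ω_c = 9/29
  ⇒ ω_c¹/ω_s¹ = 9/29
Stage 2: N_ring = 33 + 2·21 = 75
Stage 2: 33(ω_s−ω_c) = −75(ω_r−ω_c),  ω_s=0, ω_r=1
Stage 2: 33(0−ω_c) = −75(1−ω_c)  ⇒  108ω_c = 75  ⇒  ω_c = 25/36
  ⇒ ω_c²/ω_r² = 25/36
Coupling ω_r² = ω_c¹ ⇒ overall = 9/29 × 25/36 = 25/116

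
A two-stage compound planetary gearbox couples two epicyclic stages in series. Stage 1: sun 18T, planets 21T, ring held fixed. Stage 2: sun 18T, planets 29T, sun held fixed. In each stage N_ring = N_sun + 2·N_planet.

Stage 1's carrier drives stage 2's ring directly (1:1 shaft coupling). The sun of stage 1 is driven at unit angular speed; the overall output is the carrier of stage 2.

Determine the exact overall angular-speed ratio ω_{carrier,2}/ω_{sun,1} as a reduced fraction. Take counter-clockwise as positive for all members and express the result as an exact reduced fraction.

114/611

Stage 1: N_ring = 18 + 2·21 = 60
Stage 1: 18(ω_s−ω_c) = −60(ω_r−ω_c),  ω_r=0, ω_s=1
Stage 1: 18(1−ω_c) = −60(0−ω_c)  ⇒  78ω_c = 18  ⇒  ω_c = 3/13
  ⇒ ω_c¹/ω_s¹ = 3/13
Stage 2: N_ring = 18 + 2·29 = 76
Stage 2: 18(ω_s−ω_c) = −76(ω_r−ω_c),  ω_s=0, ω_r=1
Stage 2: 18(0−ω_c) = −76(1−ω_c)  ⇒  94ω_c = 76  ⇒  ω_c = 38/47
  ⇒ ω_c²/ω_r² = 38/47
Coupling ω_r² = ω_c¹ ⇒ overall = 3/13 × 38/47 = 114/611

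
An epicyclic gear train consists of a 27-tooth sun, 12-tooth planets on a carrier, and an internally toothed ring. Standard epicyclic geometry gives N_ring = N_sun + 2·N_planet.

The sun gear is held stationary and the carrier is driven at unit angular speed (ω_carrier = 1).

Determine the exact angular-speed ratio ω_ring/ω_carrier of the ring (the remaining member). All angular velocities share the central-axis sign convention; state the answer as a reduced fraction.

26/17

N_ring = 27 + 2·12 = 51
27(ω_s−ω_c) = −51(ω_r−ω_c),  ω_s=0, ω_c=1
ω_r = 1 − (27/51)(0−1) = 26/17
ω_r/ω_c = 26/17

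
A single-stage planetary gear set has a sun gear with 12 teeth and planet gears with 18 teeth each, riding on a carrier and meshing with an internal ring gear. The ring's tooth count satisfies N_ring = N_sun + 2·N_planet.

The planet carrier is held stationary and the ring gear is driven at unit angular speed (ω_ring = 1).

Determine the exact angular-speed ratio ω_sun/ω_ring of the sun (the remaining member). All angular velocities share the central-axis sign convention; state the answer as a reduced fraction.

N_ring = 12 + 2·18 = 48
12(ω_s−ω_c) = −48(ω_r−ω_c),  ω_c=0, ω_r=1
ω_s = 0 − (48/12)(1−0) = -4
ω_s/ω_r = -4

-4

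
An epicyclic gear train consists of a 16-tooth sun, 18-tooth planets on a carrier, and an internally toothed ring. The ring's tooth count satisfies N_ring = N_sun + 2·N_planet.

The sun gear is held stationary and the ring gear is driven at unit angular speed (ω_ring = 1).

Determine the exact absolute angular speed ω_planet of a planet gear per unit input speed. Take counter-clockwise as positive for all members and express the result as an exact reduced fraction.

13/9

N_ring = 16 + 2·18 = 52
16(ω_s−ω_c) = −52(ω_r−ω_c),  ω_s=0, ω_r=1
16(0−ω_c) = −52(1−ω_c)  ⇒  68ω_c = 52  ⇒  ω_c = 13/17
sun–planet: 16·(0−13/17) = −18·(ω_p−ω_c)  ⇒  ω_p−ω_c = −(16/18)·(-13/17) = 104/153
ω_p = 13/17 + 104/153 = 13/9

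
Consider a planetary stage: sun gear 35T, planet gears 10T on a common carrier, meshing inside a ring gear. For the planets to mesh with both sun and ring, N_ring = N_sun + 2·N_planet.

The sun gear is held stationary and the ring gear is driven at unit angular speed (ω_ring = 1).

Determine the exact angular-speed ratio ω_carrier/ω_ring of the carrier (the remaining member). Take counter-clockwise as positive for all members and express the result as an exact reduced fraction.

11/18

N_ring = 35 + 2·10 = 55
35(ω_s−ω_c) = −55(ω_r−ω_c),  ω_s=0, ω_r=1
35(0−ω_c) = −55(1−ω_c)  ⇒  90ω_c = 55  ⇒  ω_c = 11/18
ω_c/ω_r = 11/18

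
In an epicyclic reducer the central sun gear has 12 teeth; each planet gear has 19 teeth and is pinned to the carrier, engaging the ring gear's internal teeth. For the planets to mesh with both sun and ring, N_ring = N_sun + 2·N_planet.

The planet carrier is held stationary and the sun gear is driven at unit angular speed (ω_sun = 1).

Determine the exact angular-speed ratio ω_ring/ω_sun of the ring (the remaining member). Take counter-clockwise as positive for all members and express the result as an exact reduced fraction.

-6/25

N_ring = 12 + 2·19 = 50
12(ω_s−ω_c) = −50(ω_r−ω_c),  ω_c=0, ω_s=1
ω_r = 0 − (12/50)(1−0) = -6/25
ω_r/ω_s = -6/25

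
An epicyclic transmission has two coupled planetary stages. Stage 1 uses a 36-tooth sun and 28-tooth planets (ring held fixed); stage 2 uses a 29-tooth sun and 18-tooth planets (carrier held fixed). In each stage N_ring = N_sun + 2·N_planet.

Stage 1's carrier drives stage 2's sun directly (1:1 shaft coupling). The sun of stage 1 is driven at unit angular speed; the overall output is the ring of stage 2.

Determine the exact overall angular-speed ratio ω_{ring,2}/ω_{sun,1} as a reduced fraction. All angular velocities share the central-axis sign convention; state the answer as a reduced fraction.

-261/2080

Stage 1: N_ring = 36 + 2·28 = 92
Stage 1: 36(ω_s−ω_c) = −92(ω_r−ω_c),  ω_r=0, ω_s=1
Stage 1: 36(1−ω_c) = −92(0−ω_c)  ⇒  128ω_c = 36  ⇒  ω_c = 9/32
  ⇒ ω_c¹/ω_s¹ = 9/32
Stage 2: N_ring = 29 + 2·18 = 65
Stage 2: 29(ω_s−ω_c) = −65(ω_r−ω_c),  ω_c=0, ω_s=1
Stage 2: ω_r = 0 − (29/65)(1−0) = -29/65
  ⇒ ω_r²/ω_s² = -29/65
Coupling ω_s² = ω_c¹ ⇒ overall = 9/32 × -29/65 = -261/2080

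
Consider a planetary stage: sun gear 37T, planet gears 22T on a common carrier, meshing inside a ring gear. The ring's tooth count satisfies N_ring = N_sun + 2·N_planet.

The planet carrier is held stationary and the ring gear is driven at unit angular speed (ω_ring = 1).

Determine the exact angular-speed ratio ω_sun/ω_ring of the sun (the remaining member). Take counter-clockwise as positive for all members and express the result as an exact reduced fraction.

-81/37

N_ring = 37 + 2·22 = 81
37(ω_s−ω_c) = −81(ω_r−ω_c),  ω_c=0, ω_r=1
ω_s = 0 − (81/37)(1−0) = -81/37
ω_s/ω_r = -81/37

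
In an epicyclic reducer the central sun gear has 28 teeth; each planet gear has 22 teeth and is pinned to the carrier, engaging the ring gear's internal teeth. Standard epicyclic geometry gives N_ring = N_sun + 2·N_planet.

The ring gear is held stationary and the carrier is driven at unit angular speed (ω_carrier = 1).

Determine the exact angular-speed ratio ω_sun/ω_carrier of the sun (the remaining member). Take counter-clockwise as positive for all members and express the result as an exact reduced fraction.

N_ring = 28 + 2·22 = 72
28(ω_s−ω_c) = −72(ω_r−ω_c),  ω_r=0, ω_c=1
ω_s = 1 − (72/28)(0−1) = 25/7
ω_s/ω_c = 25/7

25/7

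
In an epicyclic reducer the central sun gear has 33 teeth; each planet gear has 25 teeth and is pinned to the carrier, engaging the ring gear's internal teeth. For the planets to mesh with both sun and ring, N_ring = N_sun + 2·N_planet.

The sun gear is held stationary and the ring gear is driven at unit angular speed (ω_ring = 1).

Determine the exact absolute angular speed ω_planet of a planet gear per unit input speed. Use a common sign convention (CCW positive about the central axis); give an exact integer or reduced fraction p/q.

N_ring = 33 + 2·25 = 83
33(ω_s−ω_c) = −83(ω_r−ω_c),  ω_s=0, ω_r=1
33(0−ω_c) = −83(1−ω_c)  ⇒  116ω_c = 83  ⇒  ω_c = 83/116
sun–planet: 33·(0−83/116) = −25·(ω_p−ω_c)  ⇒  ω_p−ω_c = −(33/25)·(-83/116) = 2739/2900
ω_p = 83/116 + 2739/2900 = 83/50

83/50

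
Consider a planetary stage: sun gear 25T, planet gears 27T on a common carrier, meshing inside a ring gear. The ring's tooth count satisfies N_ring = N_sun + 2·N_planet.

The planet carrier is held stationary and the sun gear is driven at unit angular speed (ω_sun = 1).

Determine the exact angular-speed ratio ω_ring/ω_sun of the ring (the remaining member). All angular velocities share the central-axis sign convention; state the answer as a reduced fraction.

N_ring = 25 + 2·27 = 79
25(ω_s−ω_c) = −79(ω_r−ω_c),  ω_c=0, ω_s=1
ω_r = 0 − (25/79)(1−0) = -25/79
ω_r/ω_s = -25/79

-25/79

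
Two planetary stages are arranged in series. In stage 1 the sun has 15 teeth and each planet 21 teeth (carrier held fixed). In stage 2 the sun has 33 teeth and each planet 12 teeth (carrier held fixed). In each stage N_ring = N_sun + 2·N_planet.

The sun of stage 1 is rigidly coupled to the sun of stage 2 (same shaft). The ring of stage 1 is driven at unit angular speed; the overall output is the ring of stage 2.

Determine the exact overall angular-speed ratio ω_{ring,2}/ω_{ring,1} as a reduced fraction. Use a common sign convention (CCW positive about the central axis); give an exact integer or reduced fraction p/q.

Stage 1: N_ring = 15 + 2·21 = 57
Stage 1: 15(ω_s−ω_c) = −57(ω_r−ω_c),  ω_c=0, ω_r=1
Stage 1: ω_s = 0 − (57/15)(1−0) = -19/5
  ⇒ ω_s¹/ω_r¹ = -19/5
Stage 2: N_ring = 33 + 2·12 = 57
Stage 2: 33(ω_s−ω_c) = −57(ω_r−ω_c),  ω_c=0, ω_s=1
Stage 2: ω_r = 0 − (33/57)(1−0) = -11/19
  ⇒ ω_r²/ω_s² = -11/19
Coupling ω_s² = ω_s¹ ⇒ overall = -19/5 × -11/19 = 11/5

11/5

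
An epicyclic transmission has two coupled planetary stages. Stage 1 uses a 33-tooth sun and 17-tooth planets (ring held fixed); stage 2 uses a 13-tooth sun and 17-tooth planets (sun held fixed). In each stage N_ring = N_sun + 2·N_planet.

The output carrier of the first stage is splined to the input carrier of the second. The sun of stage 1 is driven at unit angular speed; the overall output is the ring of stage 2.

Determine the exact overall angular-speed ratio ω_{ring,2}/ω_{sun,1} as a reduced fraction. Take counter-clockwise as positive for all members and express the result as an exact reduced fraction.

99/235

Stage 1: N_ring = 33 + 2·17 = 67
Stage 1: 33(ω_s−ω_c) = −67(ω_r−ω_c),  ω_r=0, ω_s=1
Stage 1: 33(1−ω_c) = −67(0−ω_c)  ⇒  100ω_c = 33  ⇒  ω_c = 33/100
  ⇒ ω_c¹/ω_s¹ = 33/100
Stage 2: N_ring = 13 + 2·17 = 47
Stage 2: 13(ω_s−ω_c) = −47(ω_r−ω_c),  ω_s=0, ω_c=1
Stage 2: ω_r = 1 − (13/47)(0−1) = 60/47
  ⇒ ω_r²/ω_c² = 60/47
Coupling ω_c² = ω_c¹ ⇒ overall = 33/100 × 60/47 = 99/235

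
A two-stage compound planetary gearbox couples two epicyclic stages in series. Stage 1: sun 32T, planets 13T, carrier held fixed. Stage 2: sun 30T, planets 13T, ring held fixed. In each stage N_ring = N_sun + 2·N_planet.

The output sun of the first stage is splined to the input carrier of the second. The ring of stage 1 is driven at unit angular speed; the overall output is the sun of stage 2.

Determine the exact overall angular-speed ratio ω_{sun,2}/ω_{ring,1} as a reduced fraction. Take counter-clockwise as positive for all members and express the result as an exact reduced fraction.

Stage 1: N_ring = 32 + 2·13 = 58
Stage 1: 32(ω_s−ω_c) = −58(ω_r−ω_c),  ω_c=0, ω_r=1
Stage 1: ω_s = 0 − (58/32)(1−0) = -29/16
  ⇒ ω_s¹/ω_r¹ = -29/16
Stage 2: N_ring = 30 + 2·13 = 56
Stage 2: 30(ω_s−ω_c) = −56(ω_r−ω_c),  ω_r=0, ω_c=1
Stage 2: ω_s = 1 − (56/30)(0−1) = 43/15
  ⇒ ω_s²/ω_c² = 43/15
Coupling ω_c² = ω_s¹ ⇒ overall = -29/16 × 43/15 = -1247/240

-1247/240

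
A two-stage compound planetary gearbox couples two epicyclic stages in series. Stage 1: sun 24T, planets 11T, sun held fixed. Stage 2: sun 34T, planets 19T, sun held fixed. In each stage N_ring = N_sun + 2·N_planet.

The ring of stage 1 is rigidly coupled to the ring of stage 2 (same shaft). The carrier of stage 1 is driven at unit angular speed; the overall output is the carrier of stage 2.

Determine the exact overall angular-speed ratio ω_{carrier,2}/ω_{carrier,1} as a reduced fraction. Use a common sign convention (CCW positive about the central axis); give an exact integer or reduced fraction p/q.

Stage 1: N_ring = 24 + 2·11 = 46
Stage 1: 24(ω_s−ω_c) = −46(ω_r−ω_c),  ω_s=0, ω_c=1
Stage 1: ω_r = 1 − (24/46)(0−1) = 35/23
  ⇒ ω_r¹/ω_c¹ = 35/23
Stage 2: N_ring = 34 + 2·19 = 72
Stage 2: 34(ω_s−ω_c) = −72(ω_r−ω_c),  ω_s=0, ω_r=1
Stage 2: 34(0−ω_c) = −72(1−ω_c)  ⇒  106ω_c = 72  ⇒  ω_c = 36/53
  ⇒ ω_c²/ω_r² = 36/53
Coupling ω_r² = ω_r¹ ⇒ overall = 35/23 × 36/53 = 1260/1219

1260/1219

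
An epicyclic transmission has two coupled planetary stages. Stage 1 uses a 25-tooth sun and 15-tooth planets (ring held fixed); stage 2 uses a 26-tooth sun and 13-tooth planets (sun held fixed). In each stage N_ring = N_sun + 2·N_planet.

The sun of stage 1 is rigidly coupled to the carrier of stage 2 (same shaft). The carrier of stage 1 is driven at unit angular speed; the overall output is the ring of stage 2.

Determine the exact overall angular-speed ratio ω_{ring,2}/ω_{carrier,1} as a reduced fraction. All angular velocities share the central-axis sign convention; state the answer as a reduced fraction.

24/5

Stage 1: N_ring = 25 + 2·15 = 55
Stage 1: 25(ω_s−ω_c) = −55(ω_r−ω_c),  ω_r=0, ω_c=1
Stage 1: ω_s = 1 − (55/25)(0−1) = 16/5
  ⇒ ω_s¹/ω_c¹ = 16/5
Stage 2: N_ring = 26 + 2·13 = 52
Stage 2: 26(ω_s−ω_c) = −52(ω_r−ω_c),  ω_s=0, ω_c=1
Stage 2: ω_r = 1 − (26/52)(0−1) = 3/2
  ⇒ ω_r²/ω_c² = 3/2
Coupling ω_c² = ω_s¹ ⇒ overall = 16/5 × 3/2 = 24/5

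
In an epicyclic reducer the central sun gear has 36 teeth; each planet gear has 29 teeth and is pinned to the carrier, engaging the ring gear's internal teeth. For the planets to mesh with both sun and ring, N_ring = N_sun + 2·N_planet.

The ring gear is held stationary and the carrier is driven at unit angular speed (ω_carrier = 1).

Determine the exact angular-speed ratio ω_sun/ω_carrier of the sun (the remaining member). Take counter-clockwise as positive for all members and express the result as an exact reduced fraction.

N_ring = 36 + 2·29 = 94
36(ω_s−ω_c) = −94(ω_r−ω_c),  ω_r=0, ω_c=1
ω_s = 1 − (94/36)(0−1) = 65/18
ω_s/ω_c = 65/18

65/18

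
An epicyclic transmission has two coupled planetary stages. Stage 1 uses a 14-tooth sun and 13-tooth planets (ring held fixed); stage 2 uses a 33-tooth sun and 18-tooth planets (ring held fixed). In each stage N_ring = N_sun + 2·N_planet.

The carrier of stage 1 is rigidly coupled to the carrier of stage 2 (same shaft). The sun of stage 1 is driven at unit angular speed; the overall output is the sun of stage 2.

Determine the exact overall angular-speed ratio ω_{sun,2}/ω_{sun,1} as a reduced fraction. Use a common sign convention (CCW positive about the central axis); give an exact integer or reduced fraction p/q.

Stage 1: N_ring = 14 + 2·13 = 40
Stage 1: 14(ω_s−ω_c) = −40(ω_r−ω_c),  ω_r=0, ω_s=1
Stage 1: 14(1−ω_c) = −40(0−ω_c)  ⇒  54ω_c = 14  ⇒  ω_c = 7/27
  ⇒ ω_c¹/ω_s¹ = 7/27
Stage 2: N_ring = 33 + 2·18 = 69
Stage 2: 33(ω_s−ω_c) = −69(ω_r−ω_c),  ω_r=0, ω_c=1
Stage 2: ω_s = 1 − (69/33)(0−1) = 34/11
  ⇒ ω_s²/ω_c² = 34/11
Coupling ω_c² = ω_c¹ ⇒ overall = 7/27 × 34/11 = 238/297

238/297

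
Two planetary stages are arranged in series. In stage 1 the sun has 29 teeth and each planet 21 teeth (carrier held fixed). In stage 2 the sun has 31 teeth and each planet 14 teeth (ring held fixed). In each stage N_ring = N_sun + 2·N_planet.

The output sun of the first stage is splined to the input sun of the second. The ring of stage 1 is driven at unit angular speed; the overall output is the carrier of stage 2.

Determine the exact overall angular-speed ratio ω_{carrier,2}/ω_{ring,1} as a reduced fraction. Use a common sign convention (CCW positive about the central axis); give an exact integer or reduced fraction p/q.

Stage 1: N_ring = 29 + 2·21 = 71
Stage 1: 29(ω_s−ω_c) = −71(ω_r−ω_c),  ω_c=0, ω_r=1
Stage 1: ω_s = 0 − (71/29)(1−0) = -71/29
  ⇒ ω_s¹/ω_r¹ = -71/29
Stage 2: N_ring = 31 + 2·14 = 59
Stage 2: 31(ω_s−ω_c) = −59(ω_r−ω_c),  ω_r=0, ω_s=1
Stage 2: 31(1−ω_c) = −59(0−ω_c)  ⇒  90ω_c = 31  ⇒  ω_c = 31/90
  ⇒ ω_c²/ω_s² = 31/90
Coupling ω_s² = ω_s¹ ⇒ overall = -71/29 × 31/90 = -2201/2610

-2201/2610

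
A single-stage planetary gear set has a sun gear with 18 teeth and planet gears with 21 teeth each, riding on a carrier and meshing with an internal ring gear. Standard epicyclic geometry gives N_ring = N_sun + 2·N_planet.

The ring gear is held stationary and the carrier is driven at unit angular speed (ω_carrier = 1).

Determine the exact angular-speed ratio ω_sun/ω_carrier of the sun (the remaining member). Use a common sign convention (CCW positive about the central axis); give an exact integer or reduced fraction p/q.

N_ring = 18 + 2·21 = 60
18(ω_s−ω_c) = −60(ω_r−ω_c),  ω_r=0, ω_c=1
ω_s = 1 − (60/18)(0−1) = 13/3
ω_s/ω_c = 13/3

13/3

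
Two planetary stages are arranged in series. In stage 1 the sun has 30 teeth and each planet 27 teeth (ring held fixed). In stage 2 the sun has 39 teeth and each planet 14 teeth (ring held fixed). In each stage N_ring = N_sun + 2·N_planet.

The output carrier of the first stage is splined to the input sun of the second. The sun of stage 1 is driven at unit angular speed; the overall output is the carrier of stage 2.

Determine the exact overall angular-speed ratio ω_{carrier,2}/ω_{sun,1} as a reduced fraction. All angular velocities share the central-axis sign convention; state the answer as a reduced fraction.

Stage 1: N_ring = 30 + 2·27 = 84
Stage 1: 30(ω_s−ω_c) = −84(ω_r−ω_c),  ω_r=0, ω_s=1
Stage 1: 30(1−ω_c) = −84(0−ω_c)  ⇒  114ω_c = 30  ⇒  ω_c = 5/19
  ⇒ ω_c¹/ω_s¹ = 5/19
Stage 2: N_ring = 39 + 2·14 = 67
Stage 2: 39(ω_s−ω_c) = −67(ω_r−ω_c),  ω_r=0, ω_s=1
Stage 2: 39(1−ω_c) = −67(0−ω_c)  ⇒  106ω_c = 39  ⇒  ω_c = 39/106
  ⇒ ω_c²/ω_s² = 39/106
Coupling ω_s² = ω_c¹ ⇒ overall = 5/19 × 39/106 = 195/2014

195/2014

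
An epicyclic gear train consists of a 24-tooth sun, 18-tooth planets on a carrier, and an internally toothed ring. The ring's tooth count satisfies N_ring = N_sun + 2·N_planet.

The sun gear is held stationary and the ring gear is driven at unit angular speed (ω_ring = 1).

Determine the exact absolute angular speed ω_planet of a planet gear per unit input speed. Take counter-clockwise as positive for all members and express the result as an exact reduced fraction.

N_ring = 24 + 2·18 = 60
24(ω_s−ω_c) = −60(ω_r−ω_c),  ω_s=0, ω_r=1
24(0−ω_c) = −60(1−ω_c)  ⇒  84ω_c = 60  ⇒  ω_c = 5/7
sun–planet: 24·(0−5/7) = −18·(ω_p−ω_c)  ⇒  ω_p−ω_c = −(24/18)·(-5/7) = 20/21
ω_p = 5/7 + 20/21 = 5/3

5/3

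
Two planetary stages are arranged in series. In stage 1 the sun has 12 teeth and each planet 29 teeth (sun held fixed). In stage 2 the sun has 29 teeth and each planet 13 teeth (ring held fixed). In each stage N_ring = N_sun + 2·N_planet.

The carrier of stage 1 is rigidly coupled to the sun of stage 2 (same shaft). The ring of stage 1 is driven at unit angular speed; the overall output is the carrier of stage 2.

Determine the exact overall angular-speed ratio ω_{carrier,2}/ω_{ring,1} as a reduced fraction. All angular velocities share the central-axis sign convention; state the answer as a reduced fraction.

145/492

Stage 1: N_ring = 12 + 2·29 = 70
Stage 1: 12(ω_s−ω_c) = −70(ω_r−ω_c),  ω_s=0, ω_r=1
Stage 1: 12(0−ω_c) = −70(1−ω_c)  ⇒  82ω_c = 70  ⇒  ω_c = 35/41
  ⇒ ω_c¹/ω_r¹ = 35/41
Stage 2: N_ring = 29 + 2·13 = 55
Stage 2: 29(ω_s−ω_c) = −55(ω_r−ω_c),  ω_r=0, ω_s=1
Stage 2: 29(1−ω_c) = −55(0−ω_c)  ⇒  84ω_c = 29  ⇒  ω_c = 29/84
  ⇒ ω_c²/ω_s² = 29/84
Coupling ω_s² = ω_c¹ ⇒ overall = 35/41 × 29/84 = 145/492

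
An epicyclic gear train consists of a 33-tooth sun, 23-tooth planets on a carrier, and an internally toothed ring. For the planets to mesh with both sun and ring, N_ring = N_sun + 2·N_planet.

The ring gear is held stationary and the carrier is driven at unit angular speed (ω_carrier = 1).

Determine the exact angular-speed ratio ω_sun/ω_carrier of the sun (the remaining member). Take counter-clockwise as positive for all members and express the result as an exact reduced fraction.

N_ring = 33 + 2·23 = 79
33(ω_s−ω_c) = −79(ω_r−ω_c),  ω_r=0, ω_c=1
ω_s = 1 − (79/33)(0−1) = 112/33
ω_s/ω_c = 112/33

112/33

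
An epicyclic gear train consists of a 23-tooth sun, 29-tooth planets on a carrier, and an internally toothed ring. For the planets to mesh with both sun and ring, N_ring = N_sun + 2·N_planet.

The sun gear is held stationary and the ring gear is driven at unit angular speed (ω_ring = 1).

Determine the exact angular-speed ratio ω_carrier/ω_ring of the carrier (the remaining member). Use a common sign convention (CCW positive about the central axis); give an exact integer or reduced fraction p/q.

N_ring = 23 + 2·29 = 81
23(ω_s−ω_c) = −81(ω_r−ω_c),  ω_s=0, ω_r=1
23(0−ω_c) = −81(1−ω_c)  ⇒  104ω_c = 81  ⇒  ω_c = 81/104
ω_c/ω_r = 81/104

81/104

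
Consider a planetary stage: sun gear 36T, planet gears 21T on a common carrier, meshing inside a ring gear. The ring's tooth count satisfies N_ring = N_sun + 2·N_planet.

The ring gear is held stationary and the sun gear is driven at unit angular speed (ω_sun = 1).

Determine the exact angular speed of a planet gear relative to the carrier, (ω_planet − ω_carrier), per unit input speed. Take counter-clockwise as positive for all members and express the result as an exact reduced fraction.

N_ring = 36 + 2·21 = 78
36(ω_s−ω_c) = −78(ω_r−ω_c),  ω_r=0, ω_s=1
36(1−ω_c) = −78(0−ω_c)  ⇒  114ω_c = 36  ⇒  ω_c = 6/19
sun–planet: 36·(1−6/19) = −21·(ω_p−ω_c)  ⇒  ω_p−ω_c = −(36/21)·(13/19) = -156/133

-156/133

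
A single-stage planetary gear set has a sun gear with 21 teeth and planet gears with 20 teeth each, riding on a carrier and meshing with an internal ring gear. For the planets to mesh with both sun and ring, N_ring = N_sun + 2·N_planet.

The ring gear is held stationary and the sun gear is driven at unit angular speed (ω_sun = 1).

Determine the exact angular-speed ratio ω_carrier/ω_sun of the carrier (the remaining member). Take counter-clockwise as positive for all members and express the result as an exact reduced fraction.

21/82

N_ring = 21 + 2·20 = 61
21(ω_s−ω_c) = −61(ω_r−ω_c),  ω_r=0, ω_s=1
21(1−ω_c) = −61(0−ω_c)  ⇒  82ω_c = 21  ⇒  ω_c = 21/82
ω_c/ω_s = 21/82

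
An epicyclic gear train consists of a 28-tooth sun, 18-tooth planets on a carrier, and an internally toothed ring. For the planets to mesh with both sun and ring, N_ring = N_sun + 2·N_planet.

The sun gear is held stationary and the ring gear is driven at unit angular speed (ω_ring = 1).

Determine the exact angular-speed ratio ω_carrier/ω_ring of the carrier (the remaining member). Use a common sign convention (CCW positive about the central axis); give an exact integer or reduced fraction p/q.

N_ring = 28 + 2·18 = 64
28(ω_s−ω_c) = −64(ω_r−ω_c),  ω_s=0, ω_r=1
28(0−ω_c) = −64(1−ω_c)  ⇒  92ω_c = 64  ⇒  ω_c = 16/23
ω_c/ω_r = 16/23

16/23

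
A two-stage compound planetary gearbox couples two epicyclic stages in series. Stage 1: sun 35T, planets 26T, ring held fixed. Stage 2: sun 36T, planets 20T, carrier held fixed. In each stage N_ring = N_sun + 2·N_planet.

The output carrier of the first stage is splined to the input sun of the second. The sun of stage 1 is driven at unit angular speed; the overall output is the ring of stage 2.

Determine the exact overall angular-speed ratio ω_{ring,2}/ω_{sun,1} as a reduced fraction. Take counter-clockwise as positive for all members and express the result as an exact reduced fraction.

Stage 1: N_ring = 35 + 2·26 = 87
Stage 1: 35(ω_s−ω_c) = −87(ω_r−ω_c),  ω_r=0, ω_s=1
Stage 1: 35(1−ω_c) = −87(0−ω_c)  ⇒  122ω_c = 35  ⇒  ω_c = 35/122
  ⇒ ω_c¹/ω_s¹ = 35/122
Stage 2: N_ring = 36 + 2·20 = 76
Stage 2: 36(ω_s−ω_c) = −76(ω_r−ω_c),  ω_c=0, ω_s=1
Stage 2: ω_r = 0 − (36/76)(1−0) = -9/19
  ⇒ ω_r²/ω_s² = -9/19
Coupling ω_s² = ω_c¹ ⇒ overall = 35/122 × -9/19 = -315/2318

-315/2318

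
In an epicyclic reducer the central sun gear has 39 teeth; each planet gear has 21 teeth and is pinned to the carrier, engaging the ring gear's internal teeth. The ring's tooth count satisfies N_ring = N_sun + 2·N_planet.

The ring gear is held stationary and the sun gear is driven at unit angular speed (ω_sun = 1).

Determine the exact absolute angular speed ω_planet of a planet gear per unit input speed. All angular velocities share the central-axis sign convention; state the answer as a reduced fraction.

-13/14

N_ring = 39 + 2·21 = 81
39(ω_s−ω_c) = −81(ω_r−ω_c),  ω_r=0, ω_s=1
39(1−ω_c) = −81(0−ω_c)  ⇒  120ω_c = 39  ⇒  ω_c = 13/40
sun–planet: 39·(1−13/40) = −21·(ω_p−ω_c)  ⇒  ω_p−ω_c = −(39/21)·(27/40) = -351/280
ω_p = 13/40 − 351/280 = -13/14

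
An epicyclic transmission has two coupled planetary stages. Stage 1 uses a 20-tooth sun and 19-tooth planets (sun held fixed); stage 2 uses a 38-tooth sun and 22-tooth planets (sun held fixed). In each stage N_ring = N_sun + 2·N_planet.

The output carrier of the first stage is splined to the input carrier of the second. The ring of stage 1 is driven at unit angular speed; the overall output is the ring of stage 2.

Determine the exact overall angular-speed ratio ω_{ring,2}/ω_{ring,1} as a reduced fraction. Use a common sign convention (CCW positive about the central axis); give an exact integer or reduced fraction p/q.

580/533

Stage 1: N_ring = 20 + 2·19 = 58
Stage 1: 20(ω_s−ω_c) = −58(ω_r−ω_c),  ω_s=0, ω_r=1
Stage 1: 20(0−ω_c) = −58(1−ω_c)  ⇒  78ω_c = 58  ⇒  ω_c = 29/39
  ⇒ ω_c¹/ω_r¹ = 29/39
Stage 2: N_ring = 38 + 2·22 = 82
Stage 2: 38(ω_s−ω_c) = −82(ω_r−ω_c),  ω_s=0, ω_c=1
Stage 2: ω_r = 1 − (38/82)(0−1) = 60/41
  ⇒ ω_r²/ω_c² = 60/41
Coupling ω_c² = ω_c¹ ⇒ overall = 29/39 × 60/41 = 580/533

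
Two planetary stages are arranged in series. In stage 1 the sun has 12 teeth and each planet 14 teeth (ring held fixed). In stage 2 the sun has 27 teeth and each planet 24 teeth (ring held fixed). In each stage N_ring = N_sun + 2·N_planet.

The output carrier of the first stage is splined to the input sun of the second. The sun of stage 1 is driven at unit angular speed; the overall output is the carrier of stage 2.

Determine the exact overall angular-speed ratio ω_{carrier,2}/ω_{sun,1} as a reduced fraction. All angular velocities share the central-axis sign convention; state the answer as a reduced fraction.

27/442

Stage 1: N_ring = 12 + 2·14 = 40
Stage 1: 12(ω_s−ω_c) = −40(ω_r−ω_c),  ω_r=0, ω_s=1
Stage 1: 12(1−ω_c) = −40(0−ω_c)  ⇒  52ω_c = 12  ⇒  ω_c = 3/13
  ⇒ ω_c¹/ω_s¹ = 3/13
Stage 2: N_ring = 27 + 2·24 = 75
Stage 2: 27(ω_s−ω_c) = −75(ω_r−ω_c),  ω_r=0, ω_s=1
Stage 2: 27(1−ω_c) = −75(0−ω_c)  ⇒  102ω_c = 27  ⇒  ω_c = 9/34
  ⇒ ω_c²/ω_s² = 9/34
Coupling ω_s² = ω_c¹ ⇒ overall = 3/13 × 9/34 = 27/442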